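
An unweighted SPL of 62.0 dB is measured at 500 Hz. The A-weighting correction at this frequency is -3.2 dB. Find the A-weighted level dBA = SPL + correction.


A-weighting table: 500 Hz -> -3.2 dB correction
SPL_A = SPL + correction = 62.0 + (-3.2) = 58.8 dBA


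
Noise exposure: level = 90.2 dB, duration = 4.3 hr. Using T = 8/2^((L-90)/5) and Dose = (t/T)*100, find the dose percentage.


T_allowed = 8 / 2^((90.2 - 90)/5) = 7.78124 hr
Dose = 4.3 / 7.78124 * 100 = 55.261 %


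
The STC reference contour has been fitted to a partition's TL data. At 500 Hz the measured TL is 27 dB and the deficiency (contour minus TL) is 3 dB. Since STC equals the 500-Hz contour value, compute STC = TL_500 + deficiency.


By ASTM E413, STC = value of the fitted reference contour at 500 Hz.
Contour value at 500 Hz = TL_500 + deficiency = 27 + 3 = 30
STC = 30


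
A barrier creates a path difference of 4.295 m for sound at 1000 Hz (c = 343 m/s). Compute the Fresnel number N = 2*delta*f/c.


N = 2*delta*f/c = 2*delta/lambda, where lambda = c/f
lambda = 343 / 1000 = 0.343 m
N = 2 * 4.295 / 0.343 = 25.044


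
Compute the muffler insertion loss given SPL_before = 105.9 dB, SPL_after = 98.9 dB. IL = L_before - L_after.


Insertion loss = SPL without muffler - SPL with muffler
IL = 105.9 - 98.9 = 7 dB


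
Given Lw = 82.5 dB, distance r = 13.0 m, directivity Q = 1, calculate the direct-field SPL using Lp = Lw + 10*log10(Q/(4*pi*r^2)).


4*pi*r^2 = 4*pi*13.0^2 = 2123.72 m^2
Q / (4*pi*r^2) = 1 / 2123.72 = 0.000470872
Lp = 82.5 + 10*log10(0.000470872) = 49.229 dB


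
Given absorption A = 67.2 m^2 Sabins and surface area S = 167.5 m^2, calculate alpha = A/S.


Absorption coefficient = absorbed power / incident power
alpha = A / S = 67.2 / 167.5 = 0.40119


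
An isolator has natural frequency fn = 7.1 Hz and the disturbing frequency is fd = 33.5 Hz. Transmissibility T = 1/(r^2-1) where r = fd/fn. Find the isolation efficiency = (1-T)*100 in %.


r = 33.5 / 7.1 = 4.71831
r^2 - 1 = 4.71831^2 - 1 = 21.2624
T = 1/21.2624 = 0.0470314
Efficiency = (1 - 0.0470314)*100 = 95.297 %


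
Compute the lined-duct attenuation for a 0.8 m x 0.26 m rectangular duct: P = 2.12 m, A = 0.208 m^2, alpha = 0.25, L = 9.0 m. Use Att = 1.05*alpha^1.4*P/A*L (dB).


alpha^1.4 = 0.25^1.4 = 0.143587
Attenuation rate = 1.05 * alpha^1.4 * P / A
= 1.05 * 0.143587 * 2.12 / 0.208 = 1.53666 dB/m
Total Att = 1.53666 * 9.0 = 13.83 dB


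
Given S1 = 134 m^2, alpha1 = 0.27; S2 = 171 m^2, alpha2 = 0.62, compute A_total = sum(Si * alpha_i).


134 * 0.27 = 36.18
171 * 0.62 = 106.02
A_total = 36.18 + 106.02 = 142.2 m^2


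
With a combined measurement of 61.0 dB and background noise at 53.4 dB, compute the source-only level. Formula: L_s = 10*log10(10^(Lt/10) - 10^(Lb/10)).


10^(61.0/10) = 1.25893e+06
10^(53.4/10) = 218776
Difference = 1.25893e+06 - 218776 = 1.04015e+06
L_source = 10*log10(1.04015e+06) = 60.171 dB


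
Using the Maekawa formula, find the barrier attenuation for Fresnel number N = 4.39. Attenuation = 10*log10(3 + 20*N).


3 + 20*N = 3 + 20*4.39 = 90.8
Att = 10*log10(90.8) = 19.581 dB


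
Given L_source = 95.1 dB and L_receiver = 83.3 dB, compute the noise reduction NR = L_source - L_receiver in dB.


NR = L_source - L_receiver (difference between source and receiving room levels)
NR = 95.1 - 83.3 = 11.8 dB


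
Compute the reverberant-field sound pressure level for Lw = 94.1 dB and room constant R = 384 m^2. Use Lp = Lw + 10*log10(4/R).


4/R = 4/384 = 0.0104167
Lp = 94.1 + 10*log10(0.0104167) = 74.277 dB


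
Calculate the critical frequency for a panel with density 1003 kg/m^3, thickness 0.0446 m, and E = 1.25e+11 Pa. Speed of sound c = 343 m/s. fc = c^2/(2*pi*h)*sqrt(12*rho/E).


12*rho/E = 12*1003/1.25e+11 = 9.6288e-08
sqrt(12*rho/E) = sqrt(9.6288e-08) = 0.000310303
c^2/(2*pi*h) = 343^2/(2*pi*0.0446) = 419830
fc = 419830 * 0.000310303 = 130.27 Hz


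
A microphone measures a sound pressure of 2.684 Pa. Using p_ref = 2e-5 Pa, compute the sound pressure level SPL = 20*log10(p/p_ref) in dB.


p / p_ref = 2.684 / 2e-5 = 134200
SPL = 20 * log10(134200) = 102.56 dB


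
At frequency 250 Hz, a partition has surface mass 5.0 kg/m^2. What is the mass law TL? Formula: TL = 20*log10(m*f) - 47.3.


m * f = 5.0 * 250 = 1250
20*log10(1250) = 61.9382 dB
TL = 61.9382 - 47.3 = 14.638 dB


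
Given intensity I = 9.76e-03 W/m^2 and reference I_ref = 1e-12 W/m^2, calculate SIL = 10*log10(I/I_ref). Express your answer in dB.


I / I_ref = 9.76e-03 / 1e-12 = 9.76e+09
SIL = 10 * log10(9.76e+09) = 99.894 dB


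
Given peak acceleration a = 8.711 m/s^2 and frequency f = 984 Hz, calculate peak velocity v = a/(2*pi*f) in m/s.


omega = 2*pi*f = 2*pi*984 = 6182.65 rad/s
v = a / omega = 8.711 / 6182.65 = 0.0014089 m/s


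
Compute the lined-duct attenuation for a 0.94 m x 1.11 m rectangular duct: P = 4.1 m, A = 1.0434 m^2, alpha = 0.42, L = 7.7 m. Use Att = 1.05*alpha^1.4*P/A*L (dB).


alpha^1.4 = 0.42^1.4 = 0.296858
Attenuation rate = 1.05 * alpha^1.4 * P / A
= 1.05 * 0.296858 * 4.1 / 1.0434 = 1.22482 dB/m
Total Att = 1.22482 * 7.7 = 9.4311 dB


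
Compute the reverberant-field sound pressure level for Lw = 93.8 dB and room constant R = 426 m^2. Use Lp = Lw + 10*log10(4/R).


4/R = 4/426 = 0.00938967
Lp = 93.8 + 10*log10(0.00938967) = 73.527 dB


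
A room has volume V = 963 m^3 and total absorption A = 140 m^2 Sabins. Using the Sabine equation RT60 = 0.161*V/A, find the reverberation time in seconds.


RT60 = 0.161 * 963 / 140 = 1.1075 s


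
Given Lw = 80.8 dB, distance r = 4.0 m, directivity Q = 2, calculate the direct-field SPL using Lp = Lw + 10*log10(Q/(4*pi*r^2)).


4*pi*r^2 = 4*pi*4.0^2 = 201.062 m^2
Q / (4*pi*r^2) = 2 / 201.062 = 0.00994718
Lp = 80.8 + 10*log10(0.00994718) = 60.777 dB


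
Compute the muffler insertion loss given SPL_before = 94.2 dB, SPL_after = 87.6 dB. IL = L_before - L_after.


Insertion loss = SPL without muffler - SPL with muffler
IL = 94.2 - 87.6 = 6.6 dB


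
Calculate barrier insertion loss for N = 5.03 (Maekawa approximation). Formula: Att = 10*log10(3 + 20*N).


3 + 20*N = 3 + 20*5.03 = 103.6
Att = 10*log10(103.6) = 20.154 dB


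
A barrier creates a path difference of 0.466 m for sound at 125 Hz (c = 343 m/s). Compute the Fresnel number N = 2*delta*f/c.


N = 2*delta*f/c = 2*delta/lambda, where lambda = c/f
lambda = 343 / 125 = 2.744 m
N = 2 * 0.466 / 2.744 = 0.33965


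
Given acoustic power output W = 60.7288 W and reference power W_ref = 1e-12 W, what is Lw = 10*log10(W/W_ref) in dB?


W / W_ref = 60.7288 / 1e-12 = 6.07288e+13
Lw = 10 * log10(6.07288e+13) = 137.83 dB


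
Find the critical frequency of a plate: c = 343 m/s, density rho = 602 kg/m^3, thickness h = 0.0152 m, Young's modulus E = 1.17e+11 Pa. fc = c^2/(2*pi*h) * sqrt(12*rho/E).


12*rho/E = 12*602/1.17e+11 = 6.17436e-08
sqrt(12*rho/E) = sqrt(6.17436e-08) = 0.000248483
c^2/(2*pi*h) = 343^2/(2*pi*0.0152) = 1.23187e+06
fc = 1.23187e+06 * 0.000248483 = 306.1 Hz


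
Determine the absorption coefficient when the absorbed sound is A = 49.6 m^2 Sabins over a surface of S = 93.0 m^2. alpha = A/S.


Absorption coefficient = absorbed power / incident power
alpha = A / S = 49.6 / 93.0 = 0.53333


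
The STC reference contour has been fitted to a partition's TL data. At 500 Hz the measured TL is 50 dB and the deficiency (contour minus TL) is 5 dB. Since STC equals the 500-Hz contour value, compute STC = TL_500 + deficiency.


By ASTM E413, STC = value of the fitted reference contour at 500 Hz.
Contour value at 500 Hz = TL_500 + deficiency = 50 + 5 = 55
STC = 55


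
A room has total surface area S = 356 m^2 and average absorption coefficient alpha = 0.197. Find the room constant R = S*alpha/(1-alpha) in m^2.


R = 356 * 0.197 / (1 - 0.197) = 87.337 m^2


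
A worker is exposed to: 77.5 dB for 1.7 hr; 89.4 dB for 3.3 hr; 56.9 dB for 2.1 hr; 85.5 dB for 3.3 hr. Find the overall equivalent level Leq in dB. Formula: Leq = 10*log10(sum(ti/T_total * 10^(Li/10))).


T_total = 1.7 + 3.3 + 2.1 + 3.3 = 10.4 hr
(1.7/10.4) * 10^(77.5/10) = 9.19212e+06
(3.3/10.4) * 10^(89.4/10) = 2.76363e+08
(2.1/10.4) * 10^(56.9/10) = 98897.6
(3.3/10.4) * 10^(85.5/10) = 1.12585e+08
Sum = 9.19212e+06 + 2.76363e+08 + 98897.6 + 1.12585e+08 = 3.98239e+08
Leq = 10*log10(3.98239e+08) = 86.001 dB


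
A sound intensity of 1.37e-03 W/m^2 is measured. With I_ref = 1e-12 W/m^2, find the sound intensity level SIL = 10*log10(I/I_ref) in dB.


I / I_ref = 1.37e-03 / 1e-12 = 1.37e+09
SIL = 10 * log10(1.37e+09) = 91.367 dB


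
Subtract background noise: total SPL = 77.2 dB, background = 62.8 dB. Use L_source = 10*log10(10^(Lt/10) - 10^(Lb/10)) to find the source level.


10^(77.2/10) = 5.24807e+07
10^(62.8/10) = 1.90546e+06
Difference = 5.24807e+07 - 1.90546e+06 = 5.05752e+07
L_source = 10*log10(5.05752e+07) = 77.039 dB


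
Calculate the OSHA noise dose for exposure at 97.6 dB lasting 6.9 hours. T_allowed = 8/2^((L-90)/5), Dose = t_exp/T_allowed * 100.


T_allowed = 8 / 2^((97.6 - 90)/5) = 2.78949 hr
Dose = 6.9 / 2.78949 * 100 = 247.36 %


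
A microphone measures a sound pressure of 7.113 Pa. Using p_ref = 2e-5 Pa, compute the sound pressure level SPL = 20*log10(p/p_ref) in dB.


p / p_ref = 7.113 / 2e-5 = 355650
SPL = 20 * log10(355650) = 111.02 dB


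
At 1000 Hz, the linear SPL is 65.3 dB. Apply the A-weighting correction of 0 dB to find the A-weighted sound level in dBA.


A-weighting table: 1000 Hz -> 0 dB correction
SPL_A = SPL + correction = 65.3 + (0) = 65.3 dBA


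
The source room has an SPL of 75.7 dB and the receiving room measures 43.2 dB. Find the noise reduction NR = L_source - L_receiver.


NR = L_source - L_receiver (difference between source and receiving room levels)
NR = 75.7 - 43.2 = 32.5 dB


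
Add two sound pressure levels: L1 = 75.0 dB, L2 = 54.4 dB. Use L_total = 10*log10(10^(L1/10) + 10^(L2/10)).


10^(75.0/10) = 3.16228e+07
10^(54.4/10) = 275423
Sum = 3.16228e+07 + 275423 = 3.18982e+07
L_total = 10*log10(3.18982e+07) = 75.038 dB


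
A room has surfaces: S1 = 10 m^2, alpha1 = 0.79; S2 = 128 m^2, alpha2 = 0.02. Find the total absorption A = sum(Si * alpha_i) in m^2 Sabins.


10 * 0.79 = 7.9
128 * 0.02 = 2.56
A_total = 7.9 + 2.56 = 10.46 m^2


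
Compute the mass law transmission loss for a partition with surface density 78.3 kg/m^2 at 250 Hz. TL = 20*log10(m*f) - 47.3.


m * f = 78.3 * 250 = 19575
20*log10(19575) = 85.834 dB
TL = 85.834 - 47.3 = 38.534 dB


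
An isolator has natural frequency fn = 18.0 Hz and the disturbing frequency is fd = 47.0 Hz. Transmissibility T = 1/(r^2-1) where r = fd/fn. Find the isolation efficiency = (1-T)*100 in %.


r = 47.0 / 18.0 = 2.61111
r^2 - 1 = 2.61111^2 - 1 = 5.8179
T = 1/5.8179 = 0.171883
Efficiency = (1 - 0.171883)*100 = 82.812 %


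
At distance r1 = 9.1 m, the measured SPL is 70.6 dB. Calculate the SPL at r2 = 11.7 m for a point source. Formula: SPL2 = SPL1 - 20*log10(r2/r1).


r2/r1 = 11.7/9.1 = 1.28571
Correction = 20*log10(1.28571) = 2.18286 dB
SPL2 = 70.6 - 2.18286 = 68.417 dB


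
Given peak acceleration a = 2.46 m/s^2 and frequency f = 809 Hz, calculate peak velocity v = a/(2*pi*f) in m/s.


omega = 2*pi*f = 2*pi*809 = 5083.1 rad/s
v = a / omega = 2.46 / 5083.1 = 0.00048396 m/s


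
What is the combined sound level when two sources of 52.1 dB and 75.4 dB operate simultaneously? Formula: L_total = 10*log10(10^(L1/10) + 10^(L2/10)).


10^(52.1/10) = 162181
10^(75.4/10) = 3.46737e+07
Sum = 162181 + 3.46737e+07 = 3.48359e+07
L_total = 10*log10(3.48359e+07) = 75.42 dB


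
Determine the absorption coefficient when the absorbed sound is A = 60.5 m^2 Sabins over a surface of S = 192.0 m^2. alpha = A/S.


Absorption coefficient = absorbed power / incident power
alpha = A / S = 60.5 / 192.0 = 0.3151


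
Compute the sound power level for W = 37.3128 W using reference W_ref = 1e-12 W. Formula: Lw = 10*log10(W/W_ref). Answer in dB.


W / W_ref = 37.3128 / 1e-12 = 3.73128e+13
Lw = 10 * log10(3.73128e+13) = 135.72 dB


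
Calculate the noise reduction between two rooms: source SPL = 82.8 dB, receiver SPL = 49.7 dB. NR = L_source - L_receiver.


NR = L_source - L_receiver (difference between source and receiving room levels)
NR = 82.8 - 49.7 = 33.1 dB


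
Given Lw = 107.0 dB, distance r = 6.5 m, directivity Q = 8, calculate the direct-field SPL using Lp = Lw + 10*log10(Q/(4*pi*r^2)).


4*pi*r^2 = 4*pi*6.5^2 = 530.929 m^2
Q / (4*pi*r^2) = 8 / 530.929 = 0.0150679
Lp = 107.0 + 10*log10(0.0150679) = 88.781 dB


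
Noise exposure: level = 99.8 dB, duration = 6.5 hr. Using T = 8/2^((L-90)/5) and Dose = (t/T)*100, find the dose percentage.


T_allowed = 8 / 2^((99.8 - 90)/5) = 2.05623 hr
Dose = 6.5 / 2.05623 * 100 = 316.11 %


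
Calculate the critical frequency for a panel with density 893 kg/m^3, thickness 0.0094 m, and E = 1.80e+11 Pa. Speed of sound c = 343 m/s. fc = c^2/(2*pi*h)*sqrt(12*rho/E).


12*rho/E = 12*893/1.80e+11 = 5.95333e-08
sqrt(12*rho/E) = sqrt(5.95333e-08) = 0.000243994
c^2/(2*pi*h) = 343^2/(2*pi*0.0094) = 1.99196e+06
fc = 1.99196e+06 * 0.000243994 = 486.03 Hz


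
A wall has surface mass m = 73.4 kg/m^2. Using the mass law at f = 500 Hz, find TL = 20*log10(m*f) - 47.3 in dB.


m * f = 73.4 * 500 = 36700
20*log10(36700) = 91.2933 dB
TL = 91.2933 - 47.3 = 43.993 dB


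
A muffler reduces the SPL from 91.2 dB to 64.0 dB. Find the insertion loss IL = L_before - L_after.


Insertion loss = SPL without muffler - SPL with muffler
IL = 91.2 - 64.0 = 27.2 dB


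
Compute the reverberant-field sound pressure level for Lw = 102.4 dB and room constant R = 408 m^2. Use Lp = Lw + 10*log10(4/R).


4/R = 4/408 = 0.00980392
Lp = 102.4 + 10*log10(0.00980392) = 82.314 dB


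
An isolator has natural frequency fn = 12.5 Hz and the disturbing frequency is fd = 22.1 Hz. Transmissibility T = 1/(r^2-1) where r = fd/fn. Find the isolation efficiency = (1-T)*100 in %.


r = 22.1 / 12.5 = 1.768
r^2 - 1 = 1.768^2 - 1 = 2.12582
T = 1/2.12582 = 0.470407
Efficiency = (1 - 0.470407)*100 = 52.959 %


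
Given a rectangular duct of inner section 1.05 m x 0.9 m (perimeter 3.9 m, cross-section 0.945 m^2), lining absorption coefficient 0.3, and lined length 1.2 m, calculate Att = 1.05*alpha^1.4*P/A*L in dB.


alpha^1.4 = 0.3^1.4 = 0.18534
Attenuation rate = 1.05 * alpha^1.4 * P / A
= 1.05 * 0.18534 * 3.9 / 0.945 = 0.80314 dB/m
Total Att = 0.80314 * 1.2 = 0.96377 dB


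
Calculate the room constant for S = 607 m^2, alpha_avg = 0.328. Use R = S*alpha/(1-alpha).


R = 607 * 0.328 / (1 - 0.328) = 296.27 m^2


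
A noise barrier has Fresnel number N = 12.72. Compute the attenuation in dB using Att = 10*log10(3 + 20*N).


3 + 20*N = 3 + 20*12.72 = 257.4
Att = 10*log10(257.4) = 24.106 dB


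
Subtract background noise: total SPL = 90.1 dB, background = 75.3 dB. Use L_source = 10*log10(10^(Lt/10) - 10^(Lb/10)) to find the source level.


10^(90.1/10) = 1.02329e+09
10^(75.3/10) = 3.38844e+07
Difference = 1.02329e+09 - 3.38844e+07 = 9.89406e+08
L_source = 10*log10(9.89406e+08) = 89.954 dB


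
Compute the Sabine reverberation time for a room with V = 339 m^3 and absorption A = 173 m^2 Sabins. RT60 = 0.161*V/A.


RT60 = 0.161 * 339 / 173 = 0.31549 s


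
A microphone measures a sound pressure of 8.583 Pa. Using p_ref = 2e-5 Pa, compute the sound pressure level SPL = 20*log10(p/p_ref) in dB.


p / p_ref = 8.583 / 2e-5 = 429150
SPL = 20 * log10(429150) = 112.65 dB


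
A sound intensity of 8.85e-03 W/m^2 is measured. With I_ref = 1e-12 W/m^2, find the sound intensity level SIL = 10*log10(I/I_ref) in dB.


I / I_ref = 8.85e-03 / 1e-12 = 8.85e+09
SIL = 10 * log10(8.85e+09) = 99.469 dB


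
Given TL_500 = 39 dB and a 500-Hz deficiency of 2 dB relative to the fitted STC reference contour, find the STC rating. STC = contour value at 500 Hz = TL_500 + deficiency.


By ASTM E413, STC = value of the fitted reference contour at 500 Hz.
Contour value at 500 Hz = TL_500 + deficiency = 39 + 2 = 41
STC = 41


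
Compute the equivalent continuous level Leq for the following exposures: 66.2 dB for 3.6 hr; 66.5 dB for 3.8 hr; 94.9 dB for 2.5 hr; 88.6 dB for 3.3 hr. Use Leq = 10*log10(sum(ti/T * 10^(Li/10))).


T_total = 3.6 + 3.8 + 2.5 + 3.3 = 13.2 hr
(3.6/13.2) * 10^(66.2/10) = 1.13692e+06
(3.8/13.2) * 10^(66.5/10) = 1.28591e+06
(2.5/13.2) * 10^(94.9/10) = 5.85283e+08
(3.3/13.2) * 10^(88.6/10) = 1.81109e+08
Sum = 1.13692e+06 + 1.28591e+06 + 5.85283e+08 + 1.81109e+08 = 7.68815e+08
Leq = 10*log10(7.68815e+08) = 88.858 dB


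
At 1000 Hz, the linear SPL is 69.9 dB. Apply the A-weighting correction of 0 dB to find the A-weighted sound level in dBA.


A-weighting table: 1000 Hz -> 0 dB correction
SPL_A = SPL + correction = 69.9 + (0) = 69.9 dBA


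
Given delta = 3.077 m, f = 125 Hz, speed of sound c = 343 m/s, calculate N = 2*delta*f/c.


N = 2*delta*f/c = 2*delta/lambda, where lambda = c/f
lambda = 343 / 125 = 2.744 m
N = 2 * 3.077 / 2.744 = 2.2427


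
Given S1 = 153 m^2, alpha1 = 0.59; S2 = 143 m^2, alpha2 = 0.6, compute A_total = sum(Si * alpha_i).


153 * 0.59 = 90.27
143 * 0.6 = 85.8
A_total = 90.27 + 85.8 = 176.07 m^2


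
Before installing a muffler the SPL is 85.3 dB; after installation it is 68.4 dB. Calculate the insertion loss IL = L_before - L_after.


Insertion loss = SPL without muffler - SPL with muffler
IL = 85.3 - 68.4 = 16.9 dB


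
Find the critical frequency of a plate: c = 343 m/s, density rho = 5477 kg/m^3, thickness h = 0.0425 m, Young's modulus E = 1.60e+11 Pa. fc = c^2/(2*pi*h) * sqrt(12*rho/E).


12*rho/E = 12*5477/1.60e+11 = 4.10775e-07
sqrt(12*rho/E) = sqrt(4.10775e-07) = 0.000640917
c^2/(2*pi*h) = 343^2/(2*pi*0.0425) = 440575
fc = 440575 * 0.000640917 = 282.37 Hz


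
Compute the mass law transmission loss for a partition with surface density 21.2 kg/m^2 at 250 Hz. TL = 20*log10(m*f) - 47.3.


m * f = 21.2 * 250 = 5300
20*log10(5300) = 74.4855 dB
TL = 74.4855 - 47.3 = 27.186 dB


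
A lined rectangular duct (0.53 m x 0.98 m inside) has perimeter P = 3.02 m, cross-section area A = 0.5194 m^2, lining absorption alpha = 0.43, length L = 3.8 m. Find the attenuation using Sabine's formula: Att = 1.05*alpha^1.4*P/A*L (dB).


alpha^1.4 = 0.43^1.4 = 0.3068
Attenuation rate = 1.05 * alpha^1.4 * P / A
= 1.05 * 0.3068 * 3.02 / 0.5194 = 1.87305 dB/m
Total Att = 1.87305 * 3.8 = 7.1176 dB


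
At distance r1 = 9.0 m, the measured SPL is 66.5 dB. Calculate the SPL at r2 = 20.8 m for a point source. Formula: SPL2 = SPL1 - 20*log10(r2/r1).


r2/r1 = 20.8/9.0 = 2.31111
Correction = 20*log10(2.31111) = 7.27641 dB
SPL2 = 66.5 - 7.27641 = 59.224 dB


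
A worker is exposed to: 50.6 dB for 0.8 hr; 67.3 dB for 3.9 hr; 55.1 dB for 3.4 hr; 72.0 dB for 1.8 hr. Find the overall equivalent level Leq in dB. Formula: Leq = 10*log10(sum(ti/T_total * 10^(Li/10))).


T_total = 0.8 + 3.9 + 3.4 + 1.8 = 9.9 hr
(0.8/9.9) * 10^(50.6/10) = 9278.01
(3.9/9.9) * 10^(67.3/10) = 2.11558e+06
(3.4/9.9) * 10^(55.1/10) = 111133
(1.8/9.9) * 10^(72.0/10) = 2.88162e+06
Sum = 9278.01 + 2.11558e+06 + 111133 + 2.88162e+06 = 5.11761e+06
Leq = 10*log10(5.11761e+06) = 67.091 dB


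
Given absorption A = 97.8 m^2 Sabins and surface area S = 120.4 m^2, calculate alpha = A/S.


Absorption coefficient = absorbed power / incident power
alpha = A / S = 97.8 / 120.4 = 0.81229


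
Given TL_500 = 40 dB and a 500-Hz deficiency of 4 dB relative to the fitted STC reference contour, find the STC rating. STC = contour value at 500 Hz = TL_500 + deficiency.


By ASTM E413, STC = value of the fitted reference contour at 500 Hz.
Contour value at 500 Hz = TL_500 + deficiency = 40 + 4 = 44
STC = 44


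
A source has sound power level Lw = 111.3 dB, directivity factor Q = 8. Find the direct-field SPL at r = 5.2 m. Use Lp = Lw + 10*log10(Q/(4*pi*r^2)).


4*pi*r^2 = 4*pi*5.2^2 = 339.795 m^2
Q / (4*pi*r^2) = 8 / 339.795 = 0.0235436
Lp = 111.3 + 10*log10(0.0235436) = 95.019 dB


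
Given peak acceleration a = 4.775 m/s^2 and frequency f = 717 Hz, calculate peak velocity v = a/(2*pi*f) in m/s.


omega = 2*pi*f = 2*pi*717 = 4505.04 rad/s
v = a / omega = 4.775 / 4505.04 = 0.0010599 m/s


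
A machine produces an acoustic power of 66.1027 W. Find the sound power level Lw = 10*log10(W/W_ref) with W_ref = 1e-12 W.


W / W_ref = 66.1027 / 1e-12 = 6.61027e+13
Lw = 10 * log10(6.61027e+13) = 138.2 dB


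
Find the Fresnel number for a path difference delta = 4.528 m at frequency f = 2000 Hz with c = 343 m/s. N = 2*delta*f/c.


N = 2*delta*f/c = 2*delta/lambda, where lambda = c/f
lambda = 343 / 2000 = 0.1715 m
N = 2 * 4.528 / 0.1715 = 52.805


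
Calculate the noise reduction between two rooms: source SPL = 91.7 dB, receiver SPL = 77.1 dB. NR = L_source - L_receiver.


NR = L_source - L_receiver (difference between source and receiving room levels)
NR = 91.7 - 77.1 = 14.6 dB


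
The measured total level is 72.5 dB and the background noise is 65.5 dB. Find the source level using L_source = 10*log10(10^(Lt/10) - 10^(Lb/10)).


10^(72.5/10) = 1.77828e+07
10^(65.5/10) = 3.54813e+06
Difference = 1.77828e+07 - 3.54813e+06 = 1.42347e+07
L_source = 10*log10(1.42347e+07) = 71.533 dB


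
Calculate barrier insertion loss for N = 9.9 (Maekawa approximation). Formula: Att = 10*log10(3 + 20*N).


3 + 20*N = 3 + 20*9.9 = 201
Att = 10*log10(201) = 23.032 dB


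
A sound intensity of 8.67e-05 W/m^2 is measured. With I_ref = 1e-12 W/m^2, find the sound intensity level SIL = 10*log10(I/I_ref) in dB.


I / I_ref = 8.67e-05 / 1e-12 = 8.67e+07
SIL = 10 * log10(8.67e+07) = 79.38 dB


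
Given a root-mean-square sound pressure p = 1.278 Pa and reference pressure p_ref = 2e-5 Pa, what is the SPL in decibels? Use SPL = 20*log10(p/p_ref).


p / p_ref = 1.278 / 2e-5 = 63900
SPL = 20 * log10(63900) = 96.11 dB


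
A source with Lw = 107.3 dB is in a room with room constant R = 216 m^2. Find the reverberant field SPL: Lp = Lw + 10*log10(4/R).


4/R = 4/216 = 0.0185185
Lp = 107.3 + 10*log10(0.0185185) = 89.976 dB


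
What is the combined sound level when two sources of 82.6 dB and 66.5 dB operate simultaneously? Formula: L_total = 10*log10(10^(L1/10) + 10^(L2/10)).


10^(82.6/10) = 1.8197e+08
10^(66.5/10) = 4.46684e+06
Sum = 1.8197e+08 + 4.46684e+06 = 1.86437e+08
L_total = 10*log10(1.86437e+08) = 82.705 dB


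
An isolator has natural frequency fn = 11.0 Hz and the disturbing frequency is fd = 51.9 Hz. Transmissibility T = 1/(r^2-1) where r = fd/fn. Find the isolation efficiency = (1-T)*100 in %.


r = 51.9 / 11.0 = 4.71818
r^2 - 1 = 4.71818^2 - 1 = 21.2612
T = 1/21.2612 = 0.047034
Efficiency = (1 - 0.047034)*100 = 95.297 %


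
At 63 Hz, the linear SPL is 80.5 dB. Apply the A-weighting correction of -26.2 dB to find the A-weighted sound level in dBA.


A-weighting table: 63 Hz -> -26.2 dB correction
SPL_A = SPL + correction = 80.5 + (-26.2) = 54.3 dBA


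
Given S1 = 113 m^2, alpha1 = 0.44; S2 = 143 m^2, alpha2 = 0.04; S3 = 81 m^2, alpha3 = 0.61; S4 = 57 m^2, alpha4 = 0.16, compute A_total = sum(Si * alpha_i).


113 * 0.44 = 49.72
143 * 0.04 = 5.72
81 * 0.61 = 49.41
57 * 0.16 = 9.12
A_total = 49.72 + 5.72 + 49.41 + 9.12 = 113.97 m^2


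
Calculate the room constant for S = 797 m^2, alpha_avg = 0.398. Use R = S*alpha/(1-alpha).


R = 797 * 0.398 / (1 - 0.398) = 526.92 m^2


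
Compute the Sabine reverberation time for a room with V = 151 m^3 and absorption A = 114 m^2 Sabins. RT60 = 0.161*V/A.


RT60 = 0.161 * 151 / 114 = 0.21325 s


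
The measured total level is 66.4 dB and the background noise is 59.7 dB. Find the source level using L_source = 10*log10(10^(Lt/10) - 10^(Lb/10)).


10^(66.4/10) = 4.36516e+06
10^(59.7/10) = 933254
Difference = 4.36516e+06 - 933254 = 3.43191e+06
L_source = 10*log10(3.43191e+06) = 65.355 dB


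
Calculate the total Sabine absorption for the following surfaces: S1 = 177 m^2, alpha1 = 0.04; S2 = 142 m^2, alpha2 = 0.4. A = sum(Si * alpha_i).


177 * 0.04 = 7.08
142 * 0.4 = 56.8
A_total = 7.08 + 56.8 = 63.88 m^2


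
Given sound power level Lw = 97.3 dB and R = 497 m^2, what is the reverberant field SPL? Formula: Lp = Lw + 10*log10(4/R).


4/R = 4/497 = 0.00804829
Lp = 97.3 + 10*log10(0.00804829) = 76.357 dB


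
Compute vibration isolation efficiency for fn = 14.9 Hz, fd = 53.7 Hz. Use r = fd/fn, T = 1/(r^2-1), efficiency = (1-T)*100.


r = 53.7 / 14.9 = 3.60403
r^2 - 1 = 3.60403^2 - 1 = 11.989
T = 1/11.989 = 0.0834098
Efficiency = (1 - 0.0834098)*100 = 91.659 %


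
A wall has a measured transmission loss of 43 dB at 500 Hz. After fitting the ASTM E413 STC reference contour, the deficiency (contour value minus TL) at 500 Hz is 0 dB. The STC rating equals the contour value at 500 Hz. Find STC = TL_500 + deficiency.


By ASTM E413, STC = value of the fitted reference contour at 500 Hz.
Contour value at 500 Hz = TL_500 + deficiency = 43 + 0 = 43
STC = 43


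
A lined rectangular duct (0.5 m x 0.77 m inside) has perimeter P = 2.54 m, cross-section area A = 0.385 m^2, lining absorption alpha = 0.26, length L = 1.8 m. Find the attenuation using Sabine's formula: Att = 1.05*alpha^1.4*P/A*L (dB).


alpha^1.4 = 0.26^1.4 = 0.151692
Attenuation rate = 1.05 * alpha^1.4 * P / A
= 1.05 * 0.151692 * 2.54 / 0.385 = 1.05081 dB/m
Total Att = 1.05081 * 1.8 = 1.8915 dB


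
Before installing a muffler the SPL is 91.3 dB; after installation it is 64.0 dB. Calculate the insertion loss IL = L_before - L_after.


Insertion loss = SPL without muffler - SPL with muffler
IL = 91.3 - 64.0 = 27.3 dB


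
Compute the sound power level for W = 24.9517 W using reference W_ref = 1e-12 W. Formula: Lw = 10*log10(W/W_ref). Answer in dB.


W / W_ref = 24.9517 / 1e-12 = 2.49517e+13
Lw = 10 * log10(2.49517e+13) = 133.97 dB


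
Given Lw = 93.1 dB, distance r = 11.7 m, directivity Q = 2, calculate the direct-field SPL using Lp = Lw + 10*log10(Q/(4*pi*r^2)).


4*pi*r^2 = 4*pi*11.7^2 = 1720.21 m^2
Q / (4*pi*r^2) = 2 / 1720.21 = 0.00116265
Lp = 93.1 + 10*log10(0.00116265) = 63.754 dB


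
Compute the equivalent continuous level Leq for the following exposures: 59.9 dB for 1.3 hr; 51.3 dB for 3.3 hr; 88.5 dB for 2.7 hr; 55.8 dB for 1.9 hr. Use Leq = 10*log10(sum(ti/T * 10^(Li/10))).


T_total = 1.3 + 3.3 + 2.7 + 1.9 = 9.2 hr
(1.3/9.2) * 10^(59.9/10) = 138088
(3.3/9.2) * 10^(51.3/10) = 48386.7
(2.7/9.2) * 10^(88.5/10) = 2.07767e+08
(1.9/9.2) * 10^(55.8/10) = 78517.4
Sum = 138088 + 48386.7 + 2.07767e+08 + 78517.4 = 2.08032e+08
Leq = 10*log10(2.08032e+08) = 83.181 dB


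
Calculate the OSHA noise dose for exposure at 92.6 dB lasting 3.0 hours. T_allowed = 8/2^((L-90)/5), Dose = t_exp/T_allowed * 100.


T_allowed = 8 / 2^((92.6 - 90)/5) = 5.57897 hr
Dose = 3.0 / 5.57897 * 100 = 53.773 %


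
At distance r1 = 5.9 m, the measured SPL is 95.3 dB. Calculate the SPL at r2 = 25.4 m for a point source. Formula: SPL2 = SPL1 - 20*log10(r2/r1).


r2/r1 = 25.4/5.9 = 4.30508
Correction = 20*log10(4.30508) = 12.6796 dB
SPL2 = 95.3 - 12.6796 = 82.62 dB


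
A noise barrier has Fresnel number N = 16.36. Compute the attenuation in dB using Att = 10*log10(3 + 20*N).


3 + 20*N = 3 + 20*16.36 = 330.2
Att = 10*log10(330.2) = 25.188 dB


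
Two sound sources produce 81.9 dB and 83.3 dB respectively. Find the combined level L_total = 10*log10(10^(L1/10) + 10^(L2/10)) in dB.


10^(81.9/10) = 1.54882e+08
10^(83.3/10) = 2.13796e+08
Sum = 1.54882e+08 + 2.13796e+08 = 3.68678e+08
L_total = 10*log10(3.68678e+08) = 85.666 dB


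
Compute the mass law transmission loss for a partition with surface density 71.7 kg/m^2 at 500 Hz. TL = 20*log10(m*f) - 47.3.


m * f = 71.7 * 500 = 35850
20*log10(35850) = 91.0898 dB
TL = 91.0898 - 47.3 = 43.79 dB


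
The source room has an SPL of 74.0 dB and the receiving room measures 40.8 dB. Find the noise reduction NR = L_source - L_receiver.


NR = L_source - L_receiver (difference between source and receiving room levels)
NR = 74.0 - 40.8 = 33.2 dB


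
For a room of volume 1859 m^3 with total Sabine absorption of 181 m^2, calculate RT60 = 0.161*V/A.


RT60 = 0.161 * 1859 / 181 = 1.6536 s


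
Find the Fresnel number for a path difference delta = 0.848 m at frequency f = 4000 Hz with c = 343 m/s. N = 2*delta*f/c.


N = 2*delta*f/c = 2*delta/lambda, where lambda = c/f
lambda = 343 / 4000 = 0.08575 m
N = 2 * 0.848 / 0.08575 = 19.778


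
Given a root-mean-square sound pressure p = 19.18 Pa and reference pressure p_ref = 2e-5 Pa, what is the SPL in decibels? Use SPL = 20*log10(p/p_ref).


p / p_ref = 19.18 / 2e-5 = 959000
SPL = 20 * log10(959000) = 119.64 dB


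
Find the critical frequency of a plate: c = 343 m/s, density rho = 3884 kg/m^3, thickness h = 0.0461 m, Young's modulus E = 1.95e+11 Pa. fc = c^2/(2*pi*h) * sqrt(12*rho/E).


12*rho/E = 12*3884/1.95e+11 = 2.39015e-07
sqrt(12*rho/E) = sqrt(2.39015e-07) = 0.000488892
c^2/(2*pi*h) = 343^2/(2*pi*0.0461) = 406170
fc = 406170 * 0.000488892 = 198.57 Hz


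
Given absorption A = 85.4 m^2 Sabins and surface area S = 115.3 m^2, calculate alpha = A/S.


Absorption coefficient = absorbed power / incident power
alpha = A / S = 85.4 / 115.3 = 0.74068


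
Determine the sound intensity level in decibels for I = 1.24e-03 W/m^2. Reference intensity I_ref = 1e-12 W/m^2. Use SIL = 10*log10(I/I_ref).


I / I_ref = 1.24e-03 / 1e-12 = 1.24e+09
SIL = 10 * log10(1.24e+09) = 90.934 dB


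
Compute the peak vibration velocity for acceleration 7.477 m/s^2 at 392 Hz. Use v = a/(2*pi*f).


omega = 2*pi*f = 2*pi*392 = 2463.01 rad/s
v = a / omega = 7.477 / 2463.01 = 0.0030357 m/s


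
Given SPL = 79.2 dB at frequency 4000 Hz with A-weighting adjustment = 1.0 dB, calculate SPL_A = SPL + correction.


A-weighting table: 4000 Hz -> 1.0 dB correction
SPL_A = SPL + correction = 79.2 + (1.0) = 80.2 dBA


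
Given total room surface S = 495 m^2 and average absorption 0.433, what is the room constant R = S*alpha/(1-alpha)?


R = 495 * 0.433 / (1 - 0.433) = 378.02 m^2


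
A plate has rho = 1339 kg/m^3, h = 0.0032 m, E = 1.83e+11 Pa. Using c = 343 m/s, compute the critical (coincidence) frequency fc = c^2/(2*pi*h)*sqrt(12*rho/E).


12*rho/E = 12*1339/1.83e+11 = 8.78033e-08
sqrt(12*rho/E) = sqrt(8.78033e-08) = 0.000296316
c^2/(2*pi*h) = 343^2/(2*pi*0.0032) = 5.85138e+06
fc = 5.85138e+06 * 0.000296316 = 1733.9 Hz


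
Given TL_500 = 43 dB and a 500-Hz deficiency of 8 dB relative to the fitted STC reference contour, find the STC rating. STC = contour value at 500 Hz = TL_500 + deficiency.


By ASTM E413, STC = value of the fitted reference contour at 500 Hz.
Contour value at 500 Hz = TL_500 + deficiency = 43 + 8 = 51
STC = 51


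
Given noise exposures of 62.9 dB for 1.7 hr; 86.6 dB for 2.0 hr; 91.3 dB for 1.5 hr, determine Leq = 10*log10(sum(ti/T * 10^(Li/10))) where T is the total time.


T_total = 1.7 + 2.0 + 1.5 = 5.2 hr
(1.7/5.2) * 10^(62.9/10) = 637449
(2.0/5.2) * 10^(86.6/10) = 1.75803e+08
(1.5/5.2) * 10^(91.3/10) = 3.89124e+08
Sum = 637449 + 1.75803e+08 + 3.89124e+08 = 5.65564e+08
Leq = 10*log10(5.65564e+08) = 87.525 dB


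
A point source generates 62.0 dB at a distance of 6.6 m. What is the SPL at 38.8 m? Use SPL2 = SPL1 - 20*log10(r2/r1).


r2/r1 = 38.8/6.6 = 5.87879
Correction = 20*log10(5.87879) = 15.3858 dB
SPL2 = 62.0 - 15.3858 = 46.614 dB


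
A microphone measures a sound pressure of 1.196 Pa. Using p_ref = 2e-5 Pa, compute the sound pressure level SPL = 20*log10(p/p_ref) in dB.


p / p_ref = 1.196 / 2e-5 = 59800
SPL = 20 * log10(59800) = 95.534 dB


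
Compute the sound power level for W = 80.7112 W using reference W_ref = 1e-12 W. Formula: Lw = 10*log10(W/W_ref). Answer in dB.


W / W_ref = 80.7112 / 1e-12 = 8.07112e+13
Lw = 10 * log10(8.07112e+13) = 139.07 dB


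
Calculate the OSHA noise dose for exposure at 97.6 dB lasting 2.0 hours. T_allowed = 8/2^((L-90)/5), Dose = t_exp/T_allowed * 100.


T_allowed = 8 / 2^((97.6 - 90)/5) = 2.78949 hr
Dose = 2.0 / 2.78949 * 100 = 71.698 %


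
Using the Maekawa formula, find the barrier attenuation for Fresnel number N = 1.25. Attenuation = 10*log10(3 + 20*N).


3 + 20*N = 3 + 20*1.25 = 28
Att = 10*log10(28) = 14.472 dB


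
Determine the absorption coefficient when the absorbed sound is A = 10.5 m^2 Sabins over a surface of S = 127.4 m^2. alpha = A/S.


Absorption coefficient = absorbed power / incident power
alpha = A / S = 10.5 / 127.4 = 0.082418


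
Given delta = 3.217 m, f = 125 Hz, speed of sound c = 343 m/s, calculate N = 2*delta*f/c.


N = 2*delta*f/c = 2*delta/lambda, where lambda = c/f
lambda = 343 / 125 = 2.744 m
N = 2 * 3.217 / 2.744 = 2.3448


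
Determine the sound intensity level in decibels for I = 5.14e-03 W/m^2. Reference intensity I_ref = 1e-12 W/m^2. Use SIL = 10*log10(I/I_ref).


I / I_ref = 5.14e-03 / 1e-12 = 5.14e+09
SIL = 10 * log10(5.14e+09) = 97.11 dB


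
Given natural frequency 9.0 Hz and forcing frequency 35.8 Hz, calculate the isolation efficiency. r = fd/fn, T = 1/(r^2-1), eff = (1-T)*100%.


r = 35.8 / 9.0 = 3.97778
r^2 - 1 = 3.97778^2 - 1 = 14.8227
T = 1/14.8227 = 0.0674641
Efficiency = (1 - 0.0674641)*100 = 93.254 %


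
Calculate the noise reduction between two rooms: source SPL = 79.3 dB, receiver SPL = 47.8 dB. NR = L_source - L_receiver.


NR = L_source - L_receiver (difference between source and receiving room levels)
NR = 79.3 - 47.8 = 31.5 dB


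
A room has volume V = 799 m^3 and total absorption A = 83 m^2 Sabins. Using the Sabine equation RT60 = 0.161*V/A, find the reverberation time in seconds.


RT60 = 0.161 * 799 / 83 = 1.5499 s


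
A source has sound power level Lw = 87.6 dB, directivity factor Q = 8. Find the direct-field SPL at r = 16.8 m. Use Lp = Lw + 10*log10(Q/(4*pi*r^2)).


4*pi*r^2 = 4*pi*16.8^2 = 3546.73 m^2
Q / (4*pi*r^2) = 8 / 3546.73 = 0.0022556
Lp = 87.6 + 10*log10(0.0022556) = 61.133 dB


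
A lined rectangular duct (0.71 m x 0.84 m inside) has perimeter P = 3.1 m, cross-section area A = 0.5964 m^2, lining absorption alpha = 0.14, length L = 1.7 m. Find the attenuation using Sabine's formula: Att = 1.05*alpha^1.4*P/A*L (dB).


alpha^1.4 = 0.14^1.4 = 0.0637645
Attenuation rate = 1.05 * alpha^1.4 * P / A
= 1.05 * 0.0637645 * 3.1 / 0.5964 = 0.34801 dB/m
Total Att = 0.34801 * 1.7 = 0.59162 dB


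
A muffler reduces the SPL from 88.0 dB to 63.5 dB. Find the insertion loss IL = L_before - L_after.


Insertion loss = SPL without muffler - SPL with muffler
IL = 88.0 - 63.5 = 24.5 dB


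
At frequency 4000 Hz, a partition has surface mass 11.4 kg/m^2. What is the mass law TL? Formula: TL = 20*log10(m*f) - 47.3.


m * f = 11.4 * 4000 = 45600
20*log10(45600) = 93.1793 dB
TL = 93.1793 - 47.3 = 45.879 dB


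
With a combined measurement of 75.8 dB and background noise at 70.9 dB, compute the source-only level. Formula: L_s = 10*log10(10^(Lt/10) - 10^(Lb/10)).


10^(75.8/10) = 3.80189e+07
10^(70.9/10) = 1.23027e+07
Difference = 3.80189e+07 - 1.23027e+07 = 2.57162e+07
L_source = 10*log10(2.57162e+07) = 74.102 dB


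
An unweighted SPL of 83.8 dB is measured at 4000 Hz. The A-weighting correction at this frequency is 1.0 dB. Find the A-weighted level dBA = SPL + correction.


A-weighting table: 4000 Hz -> 1.0 dB correction
SPL_A = SPL + correction = 83.8 + (1.0) = 84.8 dBA


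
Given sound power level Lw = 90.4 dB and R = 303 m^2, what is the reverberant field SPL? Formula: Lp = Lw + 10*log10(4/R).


4/R = 4/303 = 0.0132013
Lp = 90.4 + 10*log10(0.0132013) = 71.606 dB


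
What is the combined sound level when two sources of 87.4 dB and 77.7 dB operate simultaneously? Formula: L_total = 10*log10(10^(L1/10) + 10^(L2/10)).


10^(87.4/10) = 5.49541e+08
10^(77.7/10) = 5.88844e+07
Sum = 5.49541e+08 + 5.88844e+07 = 6.08425e+08
L_total = 10*log10(6.08425e+08) = 87.842 dB


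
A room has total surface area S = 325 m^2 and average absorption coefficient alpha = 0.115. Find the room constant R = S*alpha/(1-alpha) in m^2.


R = 325 * 0.115 / (1 - 0.115) = 42.232 m^2


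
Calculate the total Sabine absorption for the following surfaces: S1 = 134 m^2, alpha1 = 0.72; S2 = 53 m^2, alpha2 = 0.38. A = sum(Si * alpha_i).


134 * 0.72 = 96.48
53 * 0.38 = 20.14
A_total = 96.48 + 20.14 = 116.62 m^2


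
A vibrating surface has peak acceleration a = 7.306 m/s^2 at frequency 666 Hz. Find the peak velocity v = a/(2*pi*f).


omega = 2*pi*f = 2*pi*666 = 4184.6 rad/s
v = a / omega = 7.306 / 4184.6 = 0.0017459 m/s


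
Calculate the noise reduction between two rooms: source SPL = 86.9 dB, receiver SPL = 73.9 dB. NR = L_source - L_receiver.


NR = L_source - L_receiver (difference between source and receiving room levels)
NR = 86.9 - 73.9 = 13 dB


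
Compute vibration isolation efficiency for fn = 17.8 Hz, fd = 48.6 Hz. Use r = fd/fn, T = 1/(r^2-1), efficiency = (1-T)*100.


r = 48.6 / 17.8 = 2.73034
r^2 - 1 = 2.73034^2 - 1 = 6.45476
T = 1/6.45476 = 0.154924
Efficiency = (1 - 0.154924)*100 = 84.508 %


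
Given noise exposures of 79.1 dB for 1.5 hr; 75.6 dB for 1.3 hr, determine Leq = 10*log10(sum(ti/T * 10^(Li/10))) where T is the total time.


T_total = 1.5 + 1.3 = 2.8 hr
(1.5/2.8) * 10^(79.1/10) = 4.35445e+07
(1.3/2.8) * 10^(75.6/10) = 1.68572e+07
Sum = 4.35445e+07 + 1.68572e+07 = 6.04017e+07
Leq = 10*log10(6.04017e+07) = 77.81 dB


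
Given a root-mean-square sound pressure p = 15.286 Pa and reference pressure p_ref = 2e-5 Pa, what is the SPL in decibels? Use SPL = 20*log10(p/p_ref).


p / p_ref = 15.286 / 2e-5 = 764300
SPL = 20 * log10(764300) = 117.67 dB


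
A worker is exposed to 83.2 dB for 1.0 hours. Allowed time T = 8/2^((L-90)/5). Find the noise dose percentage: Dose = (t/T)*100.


T_allowed = 8 / 2^((83.2 - 90)/5) = 20.5348 hr
Dose = 1.0 / 20.5348 * 100 = 4.8698 %


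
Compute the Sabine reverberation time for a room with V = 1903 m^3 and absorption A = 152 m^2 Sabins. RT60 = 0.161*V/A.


RT60 = 0.161 * 1903 / 152 = 2.0157 s


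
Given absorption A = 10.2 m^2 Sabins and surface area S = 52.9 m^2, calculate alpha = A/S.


Absorption coefficient = absorbed power / incident power
alpha = A / S = 10.2 / 52.9 = 0.19282


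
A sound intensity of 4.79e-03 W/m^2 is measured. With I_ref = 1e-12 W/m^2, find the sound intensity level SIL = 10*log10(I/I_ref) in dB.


I / I_ref = 4.79e-03 / 1e-12 = 4.79e+09
SIL = 10 * log10(4.79e+09) = 96.803 dB


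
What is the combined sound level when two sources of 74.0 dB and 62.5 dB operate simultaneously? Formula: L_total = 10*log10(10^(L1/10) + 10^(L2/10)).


10^(74.0/10) = 2.51189e+07
10^(62.5/10) = 1.77828e+06
Sum = 2.51189e+07 + 1.77828e+06 = 2.68972e+07
L_total = 10*log10(2.68972e+07) = 74.297 dB


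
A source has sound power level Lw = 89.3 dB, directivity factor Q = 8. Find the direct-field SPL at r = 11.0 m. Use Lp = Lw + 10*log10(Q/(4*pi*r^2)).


4*pi*r^2 = 4*pi*11.0^2 = 1520.53 m^2
Q / (4*pi*r^2) = 8 / 1520.53 = 0.00526132
Lp = 89.3 + 10*log10(0.00526132) = 66.511 dB


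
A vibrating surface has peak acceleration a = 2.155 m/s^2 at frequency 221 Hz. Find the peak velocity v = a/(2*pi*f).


omega = 2*pi*f = 2*pi*221 = 1388.58 rad/s
v = a / omega = 2.155 / 1388.58 = 0.0015519 m/s


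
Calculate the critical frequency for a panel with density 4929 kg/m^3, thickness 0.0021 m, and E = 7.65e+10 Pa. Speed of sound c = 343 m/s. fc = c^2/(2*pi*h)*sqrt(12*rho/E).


12*rho/E = 12*4929/7.65e+10 = 7.73176e-07
sqrt(12*rho/E) = sqrt(7.73176e-07) = 0.000879304
c^2/(2*pi*h) = 343^2/(2*pi*0.0021) = 8.91639e+06
fc = 8.91639e+06 * 0.000879304 = 7840.2 Hz


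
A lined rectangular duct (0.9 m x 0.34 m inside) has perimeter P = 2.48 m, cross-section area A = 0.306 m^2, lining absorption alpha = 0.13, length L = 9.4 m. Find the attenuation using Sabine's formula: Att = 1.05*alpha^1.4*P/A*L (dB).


alpha^1.4 = 0.13^1.4 = 0.0574805
Attenuation rate = 1.05 * alpha^1.4 * P / A
= 1.05 * 0.0574805 * 2.48 / 0.306 = 0.489148 dB/m
Total Att = 0.489148 * 9.4 = 4.598 dB
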